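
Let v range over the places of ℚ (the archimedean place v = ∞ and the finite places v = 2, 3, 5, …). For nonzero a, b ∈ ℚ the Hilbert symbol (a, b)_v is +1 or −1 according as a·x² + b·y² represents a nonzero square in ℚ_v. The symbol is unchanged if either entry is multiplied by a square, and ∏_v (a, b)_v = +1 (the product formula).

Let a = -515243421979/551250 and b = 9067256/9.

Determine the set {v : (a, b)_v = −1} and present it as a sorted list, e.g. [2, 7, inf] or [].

[2, 19]

Mod squares: a ≡ -243542, b ≡ 18734. Check v ∈ {∞, 2, 3, 5, 7, 11, 13, 17, 19, 29}.
v=2: v_2(a)=-1, v_2(b)=3; units ≡ 5, 7 (mod 8); ε·ε+αω+βω = 0·1+-1·0+3·1 ≡ 1  ⇒  (a,b)_2 = -1.
v=7: a=7^-2·(≡1), b=7^0·(≡1) mod 7; (1|7)=+1, (1|7)=+1; (−1)^{-2·0·3}·(+1)^0·(+1)^-2 = +1.
v=5: a=5^-4·(≡3), b=5^0·(≡4) mod 5; (3|5)=-1, (4|5)=+1; (−1)^{-4·0·2}·(-1)^0·(+1)^-4 = +1.
v=13: a=13^1·(≡12), b=13^0·(≡9) mod 13; (12|13)=+1, (9|13)=+1; (−1)^{1·0·6}·(+1)^0·(+1)^1 = +1.
v=17: a=17^3·(≡14), b=17^1·(≡3) mod 17; (14|17)=-1, (3|17)=-1; (−1)^{3·1·8}·(-1)^1·(-1)^3 = +1.
v=∞: -243542 < 0 and 18734 > 0  ⇒  (a,b)_∞ = +1.
v=29: a=29^1·(≡11), b=29^1·(≡21) mod 29; (11|29)=-1, (21|29)=-1; (−1)^{1·1·14}·(-1)^1·(-1)^1 = +1.
v=3: a=3^-2·(≡1), b=3^-2·(≡2) mod 3; (1|3)=+1, (2|3)=-1; (−1)^{-2·-2·1}·(+1)^-2·(-1)^-2 = +1.
v=11: a=11^4·(≡9), b=11^2·(≡9) mod 11; (9|11)=+1, (9|11)=+1; (−1)^{4·2·5}·(+1)^2·(+1)^4 = +1.
v=19: a=19^1·(≡7), b=19^1·(≡17) mod 19; (7|19)=+1, (17|19)=+1; (−1)^{1·1·9}·(+1)^1·(+1)^1 = -1.
Ram(-243542, 18734) = {2, 19}; no ℚ_2-point on the conic.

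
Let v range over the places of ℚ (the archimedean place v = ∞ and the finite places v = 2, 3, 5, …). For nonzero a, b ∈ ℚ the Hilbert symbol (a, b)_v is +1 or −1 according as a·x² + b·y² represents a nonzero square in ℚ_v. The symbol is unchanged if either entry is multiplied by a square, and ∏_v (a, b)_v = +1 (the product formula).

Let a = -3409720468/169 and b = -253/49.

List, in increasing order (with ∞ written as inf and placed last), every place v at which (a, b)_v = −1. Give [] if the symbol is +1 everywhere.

Mod squares: a ≡ -143773, b ≡ -253. Check v ∈ {∞, 2, 7, 11, 13, 19, 23, 47}.
v=2: v_2(a)=2, v_2(b)=0; units ≡ 3, 3 (mod 8); ε·ε+αω+βω = 1·1+2·1+0·1 ≡ 1  ⇒  (a,b)_2 = -1.
v=11: a=11^2·(≡7), b=11^1·(≡2) mod 11; (7|11)=-1, (2|11)=-1; (−1)^{2·1·5}·(-1)^1·(-1)^2 = -1.
v=7: a=7^3·(≡6), b=7^-2·(≡6) mod 7; (6|7)=-1, (6|7)=-1; (−1)^{3·-2·3}·(-1)^-2·(-1)^3 = -1.
v=13: a=13^-2·(≡2), b=13^0·(≡2) mod 13; (2|13)=-1, (2|13)=-1; (−1)^{-2·0·6}·(-1)^0·(-1)^-2 = +1.
v=∞: -143773 < 0 and -253 < 0  ⇒  (a,b)_∞ = -1.
v=47: a=47^1·(≡43), b=47^0·(≡38) mod 47; (43|47)=-1, (38|47)=-1; (−1)^{1·0·23}·(-1)^0·(-1)^1 = -1.
v=19: a=19^1·(≡10), b=19^0·(≡15) mod 19; (10|19)=-1, (15|19)=-1; (−1)^{1·0·9}·(-1)^0·(-1)^1 = -1.
v=23: a=23^1·(≡22), b=23^1·(≡4) mod 23; (22|23)=-1, (4|23)=+1; (−1)^{1·1·11}·(-1)^1·(+1)^1 = +1.
|Ram(-143773, -253)| = 6, even; anisotropic at {2, 7, 11, 19, 47, ∞}.

[2, 7, 11, 19, 47, inf]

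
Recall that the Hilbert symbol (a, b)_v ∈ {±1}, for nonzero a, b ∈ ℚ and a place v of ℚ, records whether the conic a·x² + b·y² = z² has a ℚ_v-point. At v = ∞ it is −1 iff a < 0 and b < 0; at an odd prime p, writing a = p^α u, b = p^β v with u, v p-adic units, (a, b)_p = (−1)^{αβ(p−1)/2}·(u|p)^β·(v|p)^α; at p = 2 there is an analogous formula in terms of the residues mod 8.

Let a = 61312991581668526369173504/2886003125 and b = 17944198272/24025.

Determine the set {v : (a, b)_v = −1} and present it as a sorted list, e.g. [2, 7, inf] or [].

(a, b) ≡ (40755, 418) mod (ℚ^×)²; places V = {2, 3, 5, 7, 11, 13, 19, 29, 31, ∞}.
(a,b)_29: α=2, u≡3; β=0, v≡26 (mod 29); (3|29)=-1, (26|29)=-1; sign (−1)^0·-1^0·-1^2 = +1.
(a,b)_5: α=-5, u≡4; β=-2, v≡2 (mod 5); (4|5)=+1, (2|5)=-1; sign (−1)^0·+1^-2·-1^-5 = -1.
(a,b)_11: α=3, u≡1; β=1, v≡3 (mod 11); (1|11)=+1, (3|11)=+1; sign (−1)^1·+1^1·+1^3 = -1.
(a,b)_∞: sgn(40755)=+, sgn(418)=+, so +1.
(a,b)_13: α=5, u≡7; β=2, v≡5 (mod 13); (7|13)=-1, (5|13)=-1; sign (−1)^0·-1^2·-1^5 = -1.
(a,b)_2: α=12, β=7; u≡3, v≡1 (mod 8); ε(u)ε(v)=1·0, αω(v)=12·0, βω(u)=7·1; sum ≡ 1  ⇒  -1.
(a,b)_31: α=-4, u≡13; β=-2, v≡23 (mod 31); (13|31)=-1, (23|31)=-1; sign (−1)^0·-1^-2·-1^-4 = +1.
(a,b)_7: α=4, u≡2; β=2, v≡6 (mod 7); (2|7)=+1, (6|7)=-1; sign (−1)^0·+1^2·-1^4 = +1.
(a,b)_3: α=7, u≡1; β=4, v≡1 (mod 3); (1|3)=+1, (1|3)=+1; sign (−1)^0·+1^4·+1^7 = +1.
(a,b)_19: α=3, u≡17; β=1, v≡3 (mod 19); (17|19)=+1, (3|19)=-1; sign (−1)^1·+1^1·-1^3 = +1.
|Ram(40755, 418)| = 4, even; anisotropic at {2, 5, 11, 13}.

[2, 5, 11, 13]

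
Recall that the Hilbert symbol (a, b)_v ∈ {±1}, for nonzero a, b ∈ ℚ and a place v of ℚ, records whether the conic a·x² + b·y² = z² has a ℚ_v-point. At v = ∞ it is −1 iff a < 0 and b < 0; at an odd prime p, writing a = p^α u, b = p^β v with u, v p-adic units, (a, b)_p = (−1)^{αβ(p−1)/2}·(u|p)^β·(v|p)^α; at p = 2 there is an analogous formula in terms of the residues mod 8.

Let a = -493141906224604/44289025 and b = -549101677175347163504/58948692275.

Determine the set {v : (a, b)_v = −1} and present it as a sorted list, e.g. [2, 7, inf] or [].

[13, 23, 37, inf]

(a, b) ≡ (-1591, -99423181) mod (ℚ^×)²; places V = {2, 5, 7, 11, 13, 19, 23, 37, 43, ∞}.
(a,b)_19: α=2, u≡7; β=3, v≡18 (mod 19); (7|19)=+1, (18|19)=-1; sign (−1)^0·+1^3·-1^2 = +1.
(a,b)_5: α=-2, u≡1; β=-2, v≡1 (mod 5); (1|5)=+1, (1|5)=+1; sign (−1)^0·+1^-2·+1^-2 = +1.
(a,b)_7: α=4, u≡3; β=6, v≡6 (mod 7); (3|7)=-1, (6|7)=-1; sign (−1)^0·-1^6·-1^4 = +1.
(a,b)_13: α=2, u≡11; β=3, v≡2 (mod 13); (11|13)=-1, (2|13)=-1; sign (−1)^0·-1^3·-1^2 = -1.
(a,b)_2: α=2, β=4; u≡1, v≡3 (mod 8); ε(u)ε(v)=0·1, αω(v)=2·1, βω(u)=4·0; sum ≡ 0  ⇒  +1.
(a,b)_37: α=1, u≡19; β=1, v≡1 (mod 37); (19|37)=-1, (1|37)=+1; sign (−1)^0·-1^1·+1^1 = -1.
(a,b)_43: α=1, u≡1; β=1, v≡26 (mod 43); (1|43)=+1, (26|43)=-1; sign (−1)^1·+1^1·-1^1 = +1.
(a,b)_11: α=-6, u≡4; β=-9, v≡4 (mod 11); (4|11)=+1, (4|11)=+1; sign (−1)^0·+1^-9·+1^-6 = +1.
(a,b)_23: α=2, u≡11; β=3, v≡11 (mod 23); (11|23)=-1, (11|23)=-1; sign (−1)^0·-1^3·-1^2 = -1.
(a,b)_∞: sgn(-1591)=−, sgn(-99423181)=−, so -1.
|Ram(-1591, -99423181)| = 4, even; anisotropic at {13, 23, 37, ∞}.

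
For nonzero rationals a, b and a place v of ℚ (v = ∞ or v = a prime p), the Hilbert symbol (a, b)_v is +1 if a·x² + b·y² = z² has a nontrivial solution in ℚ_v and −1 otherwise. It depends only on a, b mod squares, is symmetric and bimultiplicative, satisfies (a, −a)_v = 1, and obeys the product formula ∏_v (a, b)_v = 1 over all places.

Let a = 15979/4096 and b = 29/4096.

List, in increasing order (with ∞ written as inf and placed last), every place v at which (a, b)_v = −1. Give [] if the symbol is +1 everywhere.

[19, 29]

Mod squares: a ≡ 19, b ≡ 29. Check v ∈ {∞, 2, 19, 29}.
v=∞: 19 > 0 and 29 > 0  ⇒  (a,b)_∞ = +1.
v=19: a=19^1·(≡16), b=19^0·(≡13) mod 19; (16|19)=+1, (13|19)=-1; (−1)^{1·0·9}·(+1)^0·(-1)^1 = -1.
v=2: v_2(a)=-12, v_2(b)=-12; units ≡ 3, 5 (mod 8); ε·ε+αω+βω = 1·0+-12·1+-12·1 ≡ 0  ⇒  (a,b)_2 = +1.
v=29: a=29^2·(≡11), b=29^1·(≡25) mod 29; (11|29)=-1, (25|29)=+1; (−1)^{2·1·14}·(-1)^1·(+1)^2 = -1.
Ram(19, 29) = {19, 29}; no ℚ_19-point on the conic.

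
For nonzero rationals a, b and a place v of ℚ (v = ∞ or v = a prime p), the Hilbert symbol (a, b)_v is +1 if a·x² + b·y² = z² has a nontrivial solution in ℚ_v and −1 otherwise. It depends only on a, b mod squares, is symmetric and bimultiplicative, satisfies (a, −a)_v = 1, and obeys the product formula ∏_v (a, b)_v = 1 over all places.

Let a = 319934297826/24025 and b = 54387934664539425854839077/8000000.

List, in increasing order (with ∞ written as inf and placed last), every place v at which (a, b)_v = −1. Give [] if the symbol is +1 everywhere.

[2, 3, 17, 19]

Mod squares: a ≡ 193154, b ≡ 14586. Check v ∈ {∞, 2, 3, 5, 11, 13, 17, 19, 23, 31, 37}.
v=13: a=13^3·(≡1), b=13^9·(≡1) mod 13; (1|13)=+1, (1|13)=+1; (−1)^{3·9·6}·(+1)^9·(+1)^3 = +1.
v=∞: 193154 > 0 and 14586 > 0  ⇒  (a,b)_∞ = +1.
v=37: a=37^0·(≡13), b=37^2·(≡31) mod 37; (13|37)=-1, (31|37)=-1; (−1)^{0·2·18}·(-1)^2·(-1)^0 = +1.
v=3: a=3^4·(≡2), b=3^1·(≡2) mod 3; (2|3)=-1, (2|3)=-1; (−1)^{4·1·1}·(-1)^1·(-1)^4 = -1.
v=23: a=23^1·(≡2), b=23^2·(≡6) mod 23; (2|23)=+1, (6|23)=+1; (−1)^{1·2·11}·(+1)^2·(+1)^1 = +1.
v=11: a=11^2·(≡3), b=11^3·(≡2) mod 11; (3|11)=+1, (2|11)=-1; (−1)^{2·3·5}·(+1)^3·(-1)^2 = +1.
v=19: a=19^1·(≡7), b=19^2·(≡13) mod 19; (7|19)=+1, (13|19)=-1; (−1)^{1·2·9}·(+1)^2·(-1)^1 = -1.
v=2: v_2(a)=1, v_2(b)=-9; units ≡ 1, 5 (mod 8); ε·ε+αω+βω = 0·0+1·1+-9·0 ≡ 1  ⇒  (a,b)_2 = -1.
v=31: a=31^-2·(≡30), b=31^0·(≡18) mod 31; (30|31)=-1, (18|31)=+1; (−1)^{-2·0·15}·(-1)^0·(+1)^-2 = +1.
v=5: a=5^-2·(≡1), b=5^-6·(≡1) mod 5; (1|5)=+1, (1|5)=+1; (−1)^{-2·-6·2}·(+1)^-6·(+1)^-2 = +1.
v=17: a=17^1·(≡12), b=17^3·(≡8) mod 17; (12|17)=-1, (8|17)=+1; (−1)^{1·3·8}·(-1)^3·(+1)^1 = -1.
(193154, 14586 / ℚ) ramifies at {2, 3, 17, 19}: a division algebra.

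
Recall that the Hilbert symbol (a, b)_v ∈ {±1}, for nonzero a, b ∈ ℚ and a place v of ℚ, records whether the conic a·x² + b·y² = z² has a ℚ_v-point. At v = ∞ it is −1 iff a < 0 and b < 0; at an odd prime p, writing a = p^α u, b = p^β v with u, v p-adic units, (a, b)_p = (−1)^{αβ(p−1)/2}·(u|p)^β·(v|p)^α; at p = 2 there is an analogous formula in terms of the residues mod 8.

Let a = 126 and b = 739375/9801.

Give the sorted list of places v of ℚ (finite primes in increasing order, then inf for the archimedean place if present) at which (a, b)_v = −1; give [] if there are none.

(a, b) ≡ (14, 7) mod (ℚ^×)²; places V = {2, 3, 5, 7, 11, 13, ∞}.
(a,b)_∞: sgn(14)=+, sgn(7)=+, so +1.
(a,b)_2: α=1, β=0; u≡7, v≡7 (mod 8); ε(u)ε(v)=1·1, αω(v)=1·0, βω(u)=0·0; sum ≡ 1  ⇒  -1.
(a,b)_13: α=0, u≡9; β=2, v≡6 (mod 13); (9|13)=+1, (6|13)=-1; sign (−1)^0·+1^2·-1^0 = +1.
(a,b)_5: α=0, u≡1; β=4, v≡3 (mod 5); (1|5)=+1, (3|5)=-1; sign (−1)^0·+1^4·-1^0 = +1.
(a,b)_11: α=0, u≡5; β=-2, v≡8 (mod 11); (5|11)=+1, (8|11)=-1; sign (−1)^0·+1^-2·-1^0 = +1.
(a,b)_3: α=2, u≡2; β=-4, v≡1 (mod 3); (2|3)=-1, (1|3)=+1; sign (−1)^0·-1^-4·+1^2 = +1.
(a,b)_7: α=1, u≡4; β=1, v≡2 (mod 7); (4|7)=+1, (2|7)=+1; sign (−1)^1·+1^1·+1^1 = -1.
|Ram(14, 7)| = 2, even; anisotropic at {2, 7}.

[2, 7]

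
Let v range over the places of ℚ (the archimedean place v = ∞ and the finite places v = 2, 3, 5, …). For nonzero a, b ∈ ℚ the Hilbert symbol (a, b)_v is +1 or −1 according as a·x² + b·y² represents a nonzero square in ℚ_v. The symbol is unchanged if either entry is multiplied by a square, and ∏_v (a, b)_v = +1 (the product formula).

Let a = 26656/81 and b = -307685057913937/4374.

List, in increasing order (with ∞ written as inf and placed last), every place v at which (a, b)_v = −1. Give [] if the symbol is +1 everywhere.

Mod squares: a ≡ 34, b ≡ -4182. Check v ∈ {∞, 2, 3, 7, 11, 17, 19, 41}.
v=2: v_2(a)=5, v_2(b)=-1; units ≡ 1, 5 (mod 8); ε·ε+αω+βω = 0·0+5·1+-1·0 ≡ 1  ⇒  (a,b)_2 = -1.
v=17: a=17^1·(≡16), b=17^5·(≡15) mod 17; (16|17)=+1, (15|17)=+1; (−1)^{1·5·8}·(+1)^5·(+1)^1 = +1.
v=3: a=3^-4·(≡1), b=3^-7·(≡1) mod 3; (1|3)=+1, (1|3)=+1; (−1)^{-4·-7·1}·(+1)^-7·(+1)^-4 = +1.
v=7: a=7^2·(≡3), b=7^0·(≡4) mod 7; (3|7)=-1, (4|7)=+1; (−1)^{2·0·3}·(-1)^0·(+1)^2 = +1.
v=41: a=41^0·(≡35), b=41^1·(≡25) mod 41; (35|41)=-1, (25|41)=+1; (−1)^{0·1·20}·(-1)^1·(+1)^0 = -1.
v=11: a=11^0·(≡9), b=11^4·(≡4) mod 11; (9|11)=+1, (4|11)=+1; (−1)^{0·4·5}·(+1)^4·(+1)^0 = +1.
v=19: a=19^0·(≡15), b=19^2·(≡17) mod 19; (15|19)=-1, (17|19)=+1; (−1)^{0·2·9}·(-1)^2·(+1)^0 = +1.
v=∞: 34 > 0 and -4182 < 0  ⇒  (a,b)_∞ = +1.
(34, -4182 / ℚ) ramifies at {2, 41}: a division algebra.

[2, 41]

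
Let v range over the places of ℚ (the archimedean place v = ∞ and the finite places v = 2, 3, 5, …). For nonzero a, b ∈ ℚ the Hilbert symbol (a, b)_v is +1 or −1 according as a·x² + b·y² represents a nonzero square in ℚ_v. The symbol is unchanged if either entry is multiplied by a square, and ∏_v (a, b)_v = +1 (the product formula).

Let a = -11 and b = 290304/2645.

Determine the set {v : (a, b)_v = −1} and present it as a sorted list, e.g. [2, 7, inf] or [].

(a, b) ≡ (-11, 70) mod (ℚ^×)²; places V = {2, 3, 5, 7, 11, 23, ∞}.
(a,b)_5: α=0, u≡4; β=-1, v≡1 (mod 5); (4|5)=+1, (1|5)=+1; sign (−1)^0·+1^-1·+1^0 = +1.
(a,b)_7: α=0, u≡3; β=1, v≡3 (mod 7); (3|7)=-1, (3|7)=-1; sign (−1)^0·-1^1·-1^0 = -1.
(a,b)_11: α=1, u≡10; β=0, v≡5 (mod 11); (10|11)=-1, (5|11)=+1; sign (−1)^0·-1^0·+1^1 = +1.
(a,b)_23: α=0, u≡12; β=-2, v≡18 (mod 23); (12|23)=+1, (18|23)=+1; sign (−1)^0·+1^-2·+1^0 = +1.
(a,b)_2: α=0, β=9; u≡5, v≡3 (mod 8); ε(u)ε(v)=0·1, αω(v)=0·1, βω(u)=9·1; sum ≡ 1  ⇒  -1.
(a,b)_3: α=0, u≡1; β=4, v≡1 (mod 3); (1|3)=+1, (1|3)=+1; sign (−1)^0·+1^4·+1^0 = +1.
(a,b)_∞: sgn(-11)=−, sgn(70)=+, so +1.
Ram(-11, 70) = {2, 7}; no ℚ_2-point on the conic.

[2, 7]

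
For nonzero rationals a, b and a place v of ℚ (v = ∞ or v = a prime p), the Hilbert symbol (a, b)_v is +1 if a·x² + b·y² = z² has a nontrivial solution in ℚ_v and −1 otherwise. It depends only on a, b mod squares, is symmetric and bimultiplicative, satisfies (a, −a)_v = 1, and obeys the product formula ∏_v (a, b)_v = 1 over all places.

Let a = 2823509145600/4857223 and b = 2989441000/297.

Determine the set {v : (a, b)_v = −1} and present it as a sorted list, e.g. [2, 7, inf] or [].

(a, b) ≡ (2002, 330) mod (ℚ^×)²; places V = {2, 3, 5, 7, 11, 13, 17, 19, 23, ∞}.
(a,b)_2: α=11, β=3; u≡1, v≡5 (mod 8); ε(u)ε(v)=0·0, αω(v)=11·1, βω(u)=3·0; sum ≡ 1  ⇒  -1.
(a,b)_23: α=2, u≡18; β=0, v≡4 (mod 23); (18|23)=+1, (4|23)=+1; sign (−1)^0·+1^0·+1^2 = +1.
(a,b)_17: α=-2, u≡4; β=0, v≡14 (mod 17); (4|17)=+1, (14|17)=-1; sign (−1)^0·+1^0·-1^-2 = +1.
(a,b)_13: α=1, u≡5; β=2, v≡11 (mod 13); (5|13)=-1, (11|13)=-1; sign (−1)^0·-1^2·-1^1 = -1.
(a,b)_7: α=-5, u≡5; β=2, v≡1 (mod 7); (5|7)=-1, (1|7)=+1; sign (−1)^0·-1^2·+1^-5 = +1.
(a,b)_5: α=2, u≡3; β=3, v≡4 (mod 5); (3|5)=-1, (4|5)=+1; sign (−1)^0·-1^3·+1^2 = -1.
(a,b)_11: α=1, u≡10; β=-1, v≡8 (mod 11); (10|11)=-1, (8|11)=-1; sign (−1)^1·-1^-1·-1^1 = -1.
(a,b)_19: α=0, u≡4; β=2, v≡16 (mod 19); (4|19)=+1, (16|19)=+1; sign (−1)^0·+1^2·+1^0 = +1.
(a,b)_3: α=6, u≡1; β=-3, v≡2 (mod 3); (1|3)=+1, (2|3)=-1; sign (−1)^0·+1^-3·-1^6 = +1.
(a,b)_∞: sgn(2002)=+, sgn(330)=+, so +1.
Ram(2002, 330) = {2, 5, 11, 13}; no ℚ_2-point on the conic.

[2, 5, 11, 13]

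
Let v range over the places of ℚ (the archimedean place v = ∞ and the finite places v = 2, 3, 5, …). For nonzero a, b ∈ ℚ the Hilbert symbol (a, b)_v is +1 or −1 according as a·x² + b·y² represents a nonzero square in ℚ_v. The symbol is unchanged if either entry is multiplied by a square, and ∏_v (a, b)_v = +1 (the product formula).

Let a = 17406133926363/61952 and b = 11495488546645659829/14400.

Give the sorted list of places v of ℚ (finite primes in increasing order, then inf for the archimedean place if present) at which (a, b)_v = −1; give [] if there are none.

[2, 7, 23, 43]

(a, b) ≡ (871286, 325381) mod (ℚ^×)²; places V = {2, 3, 5, 7, 11, 13, 23, 31, 43, 47, ∞}.
(a,b)_23: α=1, u≡13; β=1, v≡9 (mod 23); (13|23)=+1, (9|23)=+1; sign (−1)^1·+1^1·+1^1 = -1.
(a,b)_31: α=1, u≡2; β=2, v≡9 (mod 31); (2|31)=+1, (9|31)=+1; sign (−1)^0·+1^2·+1^1 = +1.
(a,b)_5: α=0, u≡4; β=-2, v≡4 (mod 5); (4|5)=+1, (4|5)=+1; sign (−1)^0·+1^-2·+1^0 = +1.
(a,b)_∞: sgn(871286)=+, sgn(325381)=+, so +1.
(a,b)_47: α=1, u≡20; β=1, v≡8 (mod 47); (20|47)=-1, (8|47)=+1; sign (−1)^1·-1^1·+1^1 = +1.
(a,b)_43: α=2, u≡26; β=3, v≡34 (mod 43); (26|43)=-1, (34|43)=-1; sign (−1)^0·-1^3·-1^2 = -1.
(a,b)_7: α=4, u≡5; β=7, v≡6 (mod 7); (5|7)=-1, (6|7)=-1; sign (−1)^0·-1^7·-1^4 = -1.
(a,b)_2: α=-9, β=-6; u≡3, v≡5 (mod 8); ε(u)ε(v)=1·0, αω(v)=-9·1, βω(u)=-6·1; sum ≡ 1  ⇒  -1.
(a,b)_3: α=2, u≡2; β=-2, v≡1 (mod 3); (2|3)=-1, (1|3)=+1; sign (−1)^0·-1^-2·+1^2 = +1.
(a,b)_11: α=-2, u≡1; β=0, v≡9 (mod 11); (1|11)=+1, (9|11)=+1; sign (−1)^0·+1^0·+1^-2 = +1.
(a,b)_13: α=1, u≡11; β=2, v≡10 (mod 13); (11|13)=-1, (10|13)=+1; sign (−1)^0·-1^2·+1^1 = +1.
|Ram(871286, 325381)| = 4, even; anisotropic at {2, 7, 23, 43}.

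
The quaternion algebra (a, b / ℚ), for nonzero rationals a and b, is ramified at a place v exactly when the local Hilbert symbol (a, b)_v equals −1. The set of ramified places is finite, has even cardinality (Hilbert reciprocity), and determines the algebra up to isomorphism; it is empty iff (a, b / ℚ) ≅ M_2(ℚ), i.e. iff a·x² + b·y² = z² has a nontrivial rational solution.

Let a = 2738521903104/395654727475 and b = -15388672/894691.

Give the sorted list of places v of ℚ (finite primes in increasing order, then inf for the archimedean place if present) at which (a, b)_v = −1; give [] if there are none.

[13, 19]

(a, b) ≡ (19, -247) mod (ℚ^×)²; places V = {2, 3, 5, 7, 13, 17, 19, 31, ∞}.
(a,b)_19: α=-3, u≡1; β=-1, v≡16 (mod 19); (1|19)=+1, (16|19)=+1; sign (−1)^1·+1^-1·+1^-3 = -1.
(a,b)_13: α=4, u≡5; β=1, v≡2 (mod 13); (5|13)=-1, (2|13)=-1; sign (−1)^0·-1^1·-1^4 = -1.
(a,b)_3: α=4, u≡1; β=0, v≡2 (mod 3); (1|3)=+1, (2|3)=-1; sign (−1)^0·+1^0·-1^4 = +1.
(a,b)_∞: sgn(19)=+, sgn(-247)=−, so +1.
(a,b)_5: α=-2, u≡1; β=0, v≡3 (mod 5); (1|5)=+1, (3|5)=-1; sign (−1)^0·+1^0·-1^-2 = +1.
(a,b)_31: α=-2, u≡16; β=-2, v≡7 (mod 31); (16|31)=+1, (7|31)=+1; sign (−1)^0·+1^-2·+1^-2 = +1.
(a,b)_7: α=-4, u≡6; β=-2, v≡3 (mod 7); (6|7)=-1, (3|7)=-1; sign (−1)^0·-1^-2·-1^-4 = +1.
(a,b)_2: α=12, β=12; u≡3, v≡1 (mod 8); ε(u)ε(v)=1·0, αω(v)=12·0, βω(u)=12·1; sum ≡ 0  ⇒  +1.
(a,b)_17: α=2, u≡8; β=2, v≡2 (mod 17); (8|17)=+1, (2|17)=+1; sign (−1)^0·+1^2·+1^2 = +1.
Ram(19, -247) = {13, 19}; no ℚ_13-point on the conic.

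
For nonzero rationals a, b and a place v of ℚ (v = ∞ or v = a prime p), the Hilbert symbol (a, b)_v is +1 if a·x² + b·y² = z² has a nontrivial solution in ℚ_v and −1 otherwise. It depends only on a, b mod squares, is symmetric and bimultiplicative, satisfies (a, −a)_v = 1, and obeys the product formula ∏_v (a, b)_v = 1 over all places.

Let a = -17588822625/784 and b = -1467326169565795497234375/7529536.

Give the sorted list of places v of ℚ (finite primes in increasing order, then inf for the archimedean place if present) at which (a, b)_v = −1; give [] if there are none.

(a, b) ≡ (-81345, -527) mod (ℚ^×)²; places V = {2, 3, 5, 7, 11, 17, 29, 31, ∞}.
(a,b)_7: α=-2, u≡2; β=-6, v≡6 (mod 7); (2|7)=+1, (6|7)=-1; sign (−1)^0·+1^-6·-1^-2 = +1.
(a,b)_2: α=-4, β=-6; u≡7, v≡1 (mod 8); ε(u)ε(v)=1·0, αω(v)=-4·0, βω(u)=-6·0; sum ≡ 0  ⇒  +1.
(a,b)_31: α=2, u≡6; β=5, v≡16 (mod 31); (6|31)=-1, (16|31)=+1; sign (−1)^0·-1^5·+1^2 = -1.
(a,b)_17: α=1, u≡9; β=3, v≡12 (mod 17); (9|17)=+1, (12|17)=-1; sign (−1)^0·+1^3·-1^1 = -1.
(a,b)_29: α=1, u≡8; β=2, v≡4 (mod 29); (8|29)=-1, (4|29)=+1; sign (−1)^0·-1^2·+1^1 = +1.
(a,b)_11: α=1, u≡2; β=2, v≡9 (mod 11); (2|11)=-1, (9|11)=+1; sign (−1)^0·-1^2·+1^1 = +1.
(a,b)_3: α=3, u≡2; β=8, v≡1 (mod 3); (2|3)=-1, (1|3)=+1; sign (−1)^0·-1^8·+1^3 = +1.
(a,b)_5: α=3, u≡1; β=6, v≡2 (mod 5); (1|5)=+1, (2|5)=-1; sign (−1)^0·+1^6·-1^3 = -1.
(a,b)_∞: sgn(-81345)=−, sgn(-527)=−, so -1.
Ram(-81345, -527) = {5, 17, 31, ∞}; no ℚ_5-point on the conic.

[5, 17, 31, inf]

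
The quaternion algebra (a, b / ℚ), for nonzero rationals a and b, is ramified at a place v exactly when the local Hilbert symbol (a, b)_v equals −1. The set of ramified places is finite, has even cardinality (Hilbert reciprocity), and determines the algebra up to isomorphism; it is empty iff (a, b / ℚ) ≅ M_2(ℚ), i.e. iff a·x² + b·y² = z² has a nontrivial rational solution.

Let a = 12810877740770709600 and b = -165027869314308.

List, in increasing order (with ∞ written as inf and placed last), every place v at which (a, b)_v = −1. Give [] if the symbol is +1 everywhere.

(a, b) ≡ (1335334, -12673) mod (ℚ^×)²; places V = {2, 3, 5, 7, 11, 13, 19, 23, 29, ∞}.
(a,b)_7: α=1, u≡5; β=2, v≡4 (mod 7); (5|7)=-1, (4|7)=+1; sign (−1)^0·-1^2·+1^1 = +1.
(a,b)_23: α=1, u≡18; β=1, v≡6 (mod 23); (18|23)=+1, (6|23)=+1; sign (−1)^1·+1^1·+1^1 = -1.
(a,b)_2: α=5, β=2; u≡3, v≡7 (mod 8); ε(u)ε(v)=1·1, αω(v)=5·0, βω(u)=2·1; sum ≡ 1  ⇒  -1.
(a,b)_29: α=1, u≡16; β=1, v≡27 (mod 29); (16|29)=+1, (27|29)=-1; sign (−1)^0·+1^1·-1^1 = -1.
(a,b)_11: α=3, u≡3; β=2, v≡10 (mod 11); (3|11)=+1, (10|11)=-1; sign (−1)^0·+1^2·-1^3 = -1.
(a,b)_19: α=4, u≡3; β=3, v≡11 (mod 19); (3|19)=-1, (11|19)=+1; sign (−1)^0·-1^3·+1^4 = -1.
(a,b)_∞: sgn(1335334)=+, sgn(-12673)=−, so +1.
(a,b)_5: α=2, u≡4; β=0, v≡2 (mod 5); (4|5)=+1, (2|5)=-1; sign (−1)^0·+1^0·-1^2 = +1.
(a,b)_13: α=3, u≡2; β=2, v≡5 (mod 13); (2|13)=-1, (5|13)=-1; sign (−1)^0·-1^2·-1^3 = -1.
(a,b)_3: α=2, u≡1; β=2, v≡2 (mod 3); (1|3)=+1, (2|3)=-1; sign (−1)^0·+1^2·-1^2 = +1.
(1335334, -12673 / ℚ) ramifies at {2, 11, 13, 19, 23, 29}: a division algebra.

[2, 11, 13, 19, 23, 29]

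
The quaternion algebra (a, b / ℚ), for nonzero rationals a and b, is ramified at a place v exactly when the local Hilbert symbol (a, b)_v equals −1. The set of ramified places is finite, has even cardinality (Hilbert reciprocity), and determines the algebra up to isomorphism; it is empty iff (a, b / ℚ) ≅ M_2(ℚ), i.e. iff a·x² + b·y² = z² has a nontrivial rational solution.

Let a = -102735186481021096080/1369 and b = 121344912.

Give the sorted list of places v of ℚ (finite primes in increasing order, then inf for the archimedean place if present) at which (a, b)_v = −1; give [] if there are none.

[5, 17]

Mod squares: a ≡ -5945, b ≡ 842673. Check v ∈ {∞, 2, 3, 5, 13, 17, 29, 31, 37, 41}.
v=5: a=5^1·(≡1), b=5^0·(≡2) mod 5; (1|5)=+1, (2|5)=-1; (−1)^{1·0·2}·(+1)^0·(-1)^1 = -1.
v=31: a=31^2·(≡10), b=31^1·(≡13) mod 31; (10|31)=+1, (13|31)=-1; (−1)^{2·1·15}·(+1)^1·(-1)^2 = +1.
v=∞: -5945 < 0 and 842673 > 0  ⇒  (a,b)_∞ = +1.
v=17: a=17^2·(≡11), b=17^1·(≡10) mod 17; (11|17)=-1, (10|17)=-1; (−1)^{2·1·8}·(-1)^1·(-1)^2 = -1.
v=41: a=41^3·(≡38), b=41^1·(≡6) mod 41; (38|41)=-1, (6|41)=-1; (−1)^{3·1·20}·(-1)^1·(-1)^3 = +1.
v=3: a=3^4·(≡1), b=3^3·(≡1) mod 3; (1|3)=+1, (1|3)=+1; (−1)^{4·3·1}·(+1)^3·(+1)^4 = +1.
v=29: a=29^1·(≡10), b=29^0·(≡9) mod 29; (10|29)=-1, (9|29)=+1; (−1)^{1·0·14}·(-1)^0·(+1)^1 = +1.
v=37: a=37^-2·(≡1), b=37^0·(≡8) mod 37; (1|37)=+1, (8|37)=-1; (−1)^{-2·0·18}·(+1)^0·(-1)^-2 = +1.
v=13: a=13^4·(≡4), b=13^1·(≡3) mod 13; (4|13)=+1, (3|13)=+1; (−1)^{4·1·6}·(+1)^1·(+1)^4 = +1.
v=2: v_2(a)=4, v_2(b)=4; units ≡ 7, 1 (mod 8); ε·ε+αω+βω = 1·0+4·0+4·0 ≡ 0  ⇒  (a,b)_2 = +1.
Ram(-5945, 842673) = {5, 17}; no ℚ_5-point on the conic.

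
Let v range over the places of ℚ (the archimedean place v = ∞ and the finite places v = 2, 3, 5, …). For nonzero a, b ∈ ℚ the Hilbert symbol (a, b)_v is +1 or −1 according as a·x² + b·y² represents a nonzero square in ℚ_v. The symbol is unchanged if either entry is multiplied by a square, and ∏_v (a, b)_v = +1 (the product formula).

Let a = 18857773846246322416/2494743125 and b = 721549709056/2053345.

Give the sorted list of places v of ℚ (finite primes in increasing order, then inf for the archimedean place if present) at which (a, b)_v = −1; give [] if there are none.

Mod squares: a ≡ 46139, b ≡ 230695. Check v ∈ {∞, 2, 5, 7, 11, 13, 17, 29, 37, 43, 53}.
v=37: a=37^1·(≡25), b=37^1·(≡29) mod 37; (25|37)=+1, (29|37)=-1; (−1)^{1·1·18}·(+1)^1·(-1)^1 = -1.
v=53: a=53^-2·(≡4), b=53^0·(≡22) mod 53; (4|53)=+1, (22|53)=-1; (−1)^{-2·0·26}·(+1)^0·(-1)^-2 = +1.
v=7: a=7^-2·(≡4), b=7^-2·(≡5) mod 7; (4|7)=+1, (5|7)=-1; (−1)^{-2·-2·3}·(+1)^-2·(-1)^-2 = +1.
v=13: a=13^4·(≡5), b=13^0·(≡9) mod 13; (5|13)=-1, (9|13)=+1; (−1)^{4·0·6}·(-1)^0·(+1)^4 = +1.
v=2: v_2(a)=4, v_2(b)=8; units ≡ 3, 7 (mod 8); ε·ε+αω+βω = 1·1+4·0+8·1 ≡ 1  ⇒  (a,b)_2 = -1.
v=11: a=11^10·(≡9), b=11^6·(≡4) mod 11; (9|11)=+1, (4|11)=+1; (−1)^{10·6·5}·(+1)^6·(+1)^10 = +1.
v=43: a=43^1·(≡35), b=43^1·(≡34) mod 43; (35|43)=+1, (34|43)=-1; (−1)^{1·1·21}·(+1)^1·(-1)^1 = +1.
v=∞: 46139 > 0 and 230695 > 0  ⇒  (a,b)_∞ = +1.
v=5: a=5^-4·(≡4), b=5^-1·(≡4) mod 5; (4|5)=+1, (4|5)=+1; (−1)^{-4·-1·2}·(+1)^-1·(+1)^-4 = +1.
v=17: a=17^0·(≡2), b=17^-2·(≡5) mod 17; (2|17)=+1, (5|17)=-1; (−1)^{0·-2·8}·(+1)^-2·(-1)^0 = +1.
v=29: a=29^-1·(≡13), b=29^-1·(≡4) mod 29; (13|29)=+1, (4|29)=+1; (−1)^{-1·-1·14}·(+1)^-1·(+1)^-1 = +1.
|Ram(46139, 230695)| = 2, even; anisotropic at {2, 37}.

[2, 37]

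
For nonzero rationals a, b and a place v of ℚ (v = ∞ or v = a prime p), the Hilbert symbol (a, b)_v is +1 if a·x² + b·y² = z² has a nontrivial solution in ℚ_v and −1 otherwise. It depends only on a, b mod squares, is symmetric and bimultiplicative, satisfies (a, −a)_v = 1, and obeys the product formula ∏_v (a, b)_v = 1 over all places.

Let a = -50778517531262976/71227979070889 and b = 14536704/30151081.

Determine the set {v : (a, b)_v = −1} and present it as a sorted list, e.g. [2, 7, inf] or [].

(a, b) ≡ (-91, 21) mod (ℚ^×)²; places V = {2, 3, 7, 13, 17, 19, 29, 53, ∞}.
(a,b)_53: α=-2, u≡37; β=0, v≡45 (mod 53); (37|53)=+1, (45|53)=-1; sign (−1)^0·+1^0·-1^-2 = +1.
(a,b)_29: α=-2, u≡4; β=0, v≡26 (mod 29); (4|29)=+1, (26|29)=-1; sign (−1)^0·+1^0·-1^-2 = +1.
(a,b)_∞: sgn(-91)=−, sgn(21)=+, so +1.
(a,b)_3: α=2, u≡2; β=1, v≡1 (mod 3); (2|3)=-1, (1|3)=+1; sign (−1)^0·-1^1·+1^2 = -1.
(a,b)_17: α=-4, u≡3; β=-4, v≡1 (mod 17); (3|17)=-1, (1|17)=+1; sign (−1)^0·-1^-4·+1^-4 = +1.
(a,b)_7: α=3, u≡4; β=1, v≡5 (mod 7); (4|7)=+1, (5|7)=-1; sign (−1)^1·+1^1·-1^3 = +1.
(a,b)_13: α=7, u≡8; β=2, v≡5 (mod 13); (8|13)=-1, (5|13)=-1; sign (−1)^0·-1^2·-1^7 = -1.
(a,b)_19: α=-2, u≡17; β=-2, v≡2 (mod 19); (17|19)=+1, (2|19)=-1; sign (−1)^0·+1^-2·-1^-2 = +1.
(a,b)_2: α=18, β=12; u≡5, v≡5 (mod 8); ε(u)ε(v)=0·0, αω(v)=18·1, βω(u)=12·1; sum ≡ 0  ⇒  +1.
|Ram(-91, 21)| = 2, even; anisotropic at {3, 13}.

[3, 13]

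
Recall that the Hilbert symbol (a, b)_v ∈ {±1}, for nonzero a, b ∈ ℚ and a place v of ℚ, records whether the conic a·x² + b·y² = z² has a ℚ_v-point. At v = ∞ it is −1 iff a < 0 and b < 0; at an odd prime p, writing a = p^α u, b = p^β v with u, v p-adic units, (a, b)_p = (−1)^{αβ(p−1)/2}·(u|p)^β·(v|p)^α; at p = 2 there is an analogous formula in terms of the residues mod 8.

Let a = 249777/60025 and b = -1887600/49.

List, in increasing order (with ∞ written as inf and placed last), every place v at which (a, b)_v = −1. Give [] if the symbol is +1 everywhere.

[3, 13]

(a, b) ≡ (33, -39) mod (ℚ^×)²; places V = {2, 3, 5, 7, 11, 13, 29, ∞}.
(a,b)_∞: sgn(33)=+, sgn(-39)=−, so +1.
(a,b)_3: α=3, u≡2; β=1, v≡2 (mod 3); (2|3)=-1, (2|3)=-1; sign (−1)^1·-1^1·-1^3 = -1.
(a,b)_29: α=2, u≡16; β=0, v≡15 (mod 29); (16|29)=+1, (15|29)=-1; sign (−1)^0·+1^0·-1^2 = +1.
(a,b)_11: α=1, u≡4; β=2, v≡4 (mod 11); (4|11)=+1, (4|11)=+1; sign (−1)^0·+1^2·+1^1 = +1.
(a,b)_5: α=-2, u≡2; β=2, v≡4 (mod 5); (2|5)=-1, (4|5)=+1; sign (−1)^0·-1^2·+1^-2 = +1.
(a,b)_2: α=0, β=4; u≡1, v≡1 (mod 8); ε(u)ε(v)=0·0, αω(v)=0·0, βω(u)=4·0; sum ≡ 0  ⇒  +1.
(a,b)_7: α=-4, u≡6; β=-2, v≡6 (mod 7); (6|7)=-1, (6|7)=-1; sign (−1)^0·-1^-2·-1^-4 = +1.
(a,b)_13: α=0, u≡2; β=1, v≡1 (mod 13); (2|13)=-1, (1|13)=+1; sign (−1)^0·-1^1·+1^0 = -1.
(33, -39 / ℚ) ramifies at {3, 13}: a division algebra.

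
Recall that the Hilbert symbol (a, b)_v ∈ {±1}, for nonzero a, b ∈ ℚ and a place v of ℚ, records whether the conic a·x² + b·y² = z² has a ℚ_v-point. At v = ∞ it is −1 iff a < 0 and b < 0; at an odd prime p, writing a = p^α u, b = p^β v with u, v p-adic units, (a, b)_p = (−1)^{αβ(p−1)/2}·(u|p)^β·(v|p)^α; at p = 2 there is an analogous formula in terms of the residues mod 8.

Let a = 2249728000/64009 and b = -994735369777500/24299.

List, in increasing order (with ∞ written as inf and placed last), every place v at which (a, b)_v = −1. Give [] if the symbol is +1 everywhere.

[2, 13]

(a, b) ≡ (130, -429) mod (ℚ^×)²; places V = {2, 3, 5, 11, 13, 23, 29, 43, 47, ∞}.
(a,b)_3: α=0, u≡1; β=9, v≡1 (mod 3); (1|3)=+1, (1|3)=+1; sign (−1)^0·+1^9·+1^0 = +1.
(a,b)_11: α=-2, u≡3; β=-1, v≡5 (mod 11); (3|11)=+1, (5|11)=+1; sign (−1)^0·+1^-1·+1^-2 = +1.
(a,b)_5: α=3, u≡1; β=4, v≡4 (mod 5); (1|5)=+1, (4|5)=+1; sign (−1)^0·+1^4·+1^3 = +1.
(a,b)_23: α=-2, u≡11; β=0, v≡3 (mod 23); (11|23)=-1, (3|23)=+1; sign (−1)^0·-1^0·+1^-2 = +1.
(a,b)_29: α=0, u≡27; β=2, v≡6 (mod 29); (27|29)=-1, (6|29)=+1; sign (−1)^0·-1^2·+1^0 = +1.
(a,b)_43: α=0, u≡10; β=2, v≡31 (mod 43); (10|43)=+1, (31|43)=+1; sign (−1)^0·+1^2·+1^0 = +1.
(a,b)_∞: sgn(130)=+, sgn(-429)=−, so +1.
(a,b)_47: α=0, u≡17; β=-2, v≡15 (mod 47); (17|47)=+1, (15|47)=-1; sign (−1)^0·+1^-2·-1^0 = +1.
(a,b)_2: α=13, β=2; u≡1, v≡3 (mod 8); ε(u)ε(v)=0·1, αω(v)=13·1, βω(u)=2·0; sum ≡ 1  ⇒  -1.
(a,b)_13: α=3, u≡12; β=1, v≡11 (mod 13); (12|13)=+1, (11|13)=-1; sign (−1)^0·+1^1·-1^3 = -1.
|Ram(130, -429)| = 2, even; anisotropic at {2, 13}.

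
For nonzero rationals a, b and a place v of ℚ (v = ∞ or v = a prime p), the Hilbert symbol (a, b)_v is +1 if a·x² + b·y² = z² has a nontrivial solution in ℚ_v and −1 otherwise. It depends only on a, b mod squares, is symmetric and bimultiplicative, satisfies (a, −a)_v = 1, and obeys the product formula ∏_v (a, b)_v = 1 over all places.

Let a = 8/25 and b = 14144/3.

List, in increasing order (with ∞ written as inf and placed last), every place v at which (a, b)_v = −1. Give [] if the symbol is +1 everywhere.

Mod squares: a ≡ 2, b ≡ 663. Check v ∈ {∞, 2, 3, 5, 13, 17}.
v=2: v_2(a)=3, v_2(b)=6; units ≡ 1, 7 (mod 8); ε·ε+αω+βω = 0·1+3·0+6·0 ≡ 0  ⇒  (a,b)_2 = +1.
v=∞: 2 > 0 and 663 > 0  ⇒  (a,b)_∞ = +1.
v=13: a=13^0·(≡5), b=13^1·(≡3) mod 13; (5|13)=-1, (3|13)=+1; (−1)^{0·1·6}·(-1)^1·(+1)^0 = -1.
v=5: a=5^-2·(≡3), b=5^0·(≡3) mod 5; (3|5)=-1, (3|5)=-1; (−1)^{-2·0·2}·(-1)^0·(-1)^-2 = +1.
v=3: a=3^0·(≡2), b=3^-1·(≡2) mod 3; (2|3)=-1, (2|3)=-1; (−1)^{0·-1·1}·(-1)^-1·(-1)^0 = -1.
v=17: a=17^0·(≡1), b=17^1·(≡11) mod 17; (1|17)=+1, (11|17)=-1; (−1)^{0·1·8}·(+1)^1·(-1)^0 = +1.
(2, 663 / ℚ) ramifies at {3, 13}: a division algebra.

[3, 13]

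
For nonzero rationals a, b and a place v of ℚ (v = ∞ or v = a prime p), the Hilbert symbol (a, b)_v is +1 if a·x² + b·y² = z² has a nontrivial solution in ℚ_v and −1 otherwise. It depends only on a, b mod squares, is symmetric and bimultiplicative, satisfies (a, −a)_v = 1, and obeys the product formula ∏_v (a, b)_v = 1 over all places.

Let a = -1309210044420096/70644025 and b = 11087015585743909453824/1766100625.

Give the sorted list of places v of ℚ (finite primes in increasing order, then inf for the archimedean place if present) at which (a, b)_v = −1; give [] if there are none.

Mod squares: a ≡ -741, b ≡ 25714. Check v ∈ {∞, 2, 3, 5, 7, 13, 19, 23, 41, 43}.
v=13: a=13^1·(≡7), b=13^3·(≡8) mod 13; (7|13)=-1, (8|13)=-1; (−1)^{1·3·6}·(-1)^3·(-1)^1 = +1.
v=2: v_2(a)=12, v_2(b)=15; units ≡ 3, 1 (mod 8); ε·ε+αω+βω = 1·0+12·0+15·1 ≡ 1  ⇒  (a,b)_2 = -1.
v=5: a=5^-2·(≡4), b=5^-4·(≡4) mod 5; (4|5)=+1, (4|5)=+1; (−1)^{-2·-4·2}·(+1)^-4·(+1)^-2 = +1.
v=43: a=43^2·(≡37), b=43^3·(≡33) mod 43; (37|43)=-1, (33|43)=-1; (−1)^{2·3·21}·(-1)^3·(-1)^2 = -1.
v=23: a=23^2·(≡1), b=23^3·(≡10) mod 23; (1|23)=+1, (10|23)=-1; (−1)^{2·3·11}·(+1)^3·(-1)^2 = +1.
v=19: a=19^1·(≡15), b=19^2·(≡7) mod 19; (15|19)=-1, (7|19)=+1; (−1)^{1·2·9}·(-1)^2·(+1)^1 = +1.
v=7: a=7^2·(≡2), b=7^2·(≡3) mod 7; (2|7)=+1, (3|7)=-1; (−1)^{2·2·3}·(+1)^2·(-1)^2 = +1.
v=3: a=3^3·(≡2), b=3^2·(≡1) mod 3; (2|3)=-1, (1|3)=+1; (−1)^{3·2·1}·(-1)^2·(+1)^3 = +1.
v=∞: -741 < 0 and 25714 > 0  ⇒  (a,b)_∞ = +1.
v=41: a=41^-4·(≡3), b=41^-4·(≡12) mod 41; (3|41)=-1, (12|41)=-1; (−1)^{-4·-4·20}·(-1)^-4·(-1)^-4 = +1.
(-741, 25714 / ℚ) ramifies at {2, 43}: a division algebra.

[2, 43]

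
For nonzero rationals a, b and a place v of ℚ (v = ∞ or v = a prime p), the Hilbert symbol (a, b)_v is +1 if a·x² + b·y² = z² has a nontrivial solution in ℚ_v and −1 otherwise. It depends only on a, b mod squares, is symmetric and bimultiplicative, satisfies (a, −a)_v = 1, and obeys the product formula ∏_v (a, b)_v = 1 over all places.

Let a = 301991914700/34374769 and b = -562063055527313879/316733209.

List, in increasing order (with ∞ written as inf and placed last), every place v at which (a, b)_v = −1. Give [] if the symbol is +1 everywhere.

Mod squares: a ≡ 203, b ≡ -119. Check v ∈ {∞, 2, 5, 7, 11, 13, 17, 19, 23, 29, 37, 41}.
v=11: a=11^-2·(≡1), b=11^2·(≡8) mod 11; (1|11)=+1, (8|11)=-1; (−1)^{-2·2·5}·(+1)^2·(-1)^-2 = +1.
v=5: a=5^2·(≡2), b=5^0·(≡4) mod 5; (2|5)=-1, (4|5)=+1; (−1)^{2·0·2}·(-1)^0·(+1)^2 = +1.
v=29: a=29^3·(≡1), b=29^4·(≡19) mod 29; (1|29)=+1, (19|29)=-1; (−1)^{3·4·14}·(+1)^4·(-1)^3 = -1.
v=23: a=23^0·(≡22), b=23^2·(≡19) mod 23; (22|23)=-1, (19|23)=-1; (−1)^{0·2·11}·(-1)^2·(-1)^0 = +1.
v=37: a=37^0·(≡13), b=37^-4·(≡32) mod 37; (13|37)=-1, (32|37)=-1; (−1)^{0·-4·18}·(-1)^-4·(-1)^0 = +1.
v=2: v_2(a)=2, v_2(b)=0; units ≡ 3, 1 (mod 8); ε·ε+αω+βω = 1·0+2·0+0·1 ≡ 0  ⇒  (a,b)_2 = +1.
v=∞: 203 > 0 and -119 < 0  ⇒  (a,b)_∞ = +1.
v=7: a=7^3·(≡4), b=7^1·(≡2) mod 7; (4|7)=+1, (2|7)=+1; (−1)^{3·1·3}·(+1)^1·(+1)^3 = -1.
v=17: a=17^0·(≡2), b=17^3·(≡10) mod 17; (2|17)=+1, (10|17)=-1; (−1)^{0·3·8}·(+1)^3·(-1)^0 = +1.
v=41: a=41^-2·(≡16), b=41^0·(≡4) mod 41; (16|41)=+1, (4|41)=+1; (−1)^{-2·0·20}·(+1)^0·(+1)^-2 = +1.
v=19: a=19^2·(≡14), b=19^2·(≡13) mod 19; (14|19)=-1, (13|19)=-1; (−1)^{2·2·9}·(-1)^2·(-1)^2 = +1.
v=13: a=13^-2·(≡7), b=13^-2·(≡11) mod 13; (7|13)=-1, (11|13)=-1; (−1)^{-2·-2·6}·(-1)^-2·(-1)^-2 = +1.
|Ram(203, -119)| = 2, even; anisotropic at {7, 29}.

[7, 29]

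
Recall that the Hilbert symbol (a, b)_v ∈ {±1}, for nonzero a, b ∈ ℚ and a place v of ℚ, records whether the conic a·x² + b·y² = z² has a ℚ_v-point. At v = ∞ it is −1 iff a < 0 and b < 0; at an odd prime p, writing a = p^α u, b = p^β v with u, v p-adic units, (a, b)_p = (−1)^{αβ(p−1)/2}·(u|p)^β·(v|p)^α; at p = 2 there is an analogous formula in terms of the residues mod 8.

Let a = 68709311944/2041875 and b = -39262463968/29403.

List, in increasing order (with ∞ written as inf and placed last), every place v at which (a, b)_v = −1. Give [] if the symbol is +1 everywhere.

[2, 17]

(a, b) ≡ (102, -714) mod (ℚ^×)²; places V = {2, 3, 5, 7, 11, 13, 17, 19, ∞}.
(a,b)_∞: sgn(102)=+, sgn(-714)=−, so +1.
(a,b)_17: α=1, u≡11; β=1, v≡9 (mod 17); (11|17)=-1, (9|17)=+1; sign (−1)^0·-1^1·+1^1 = -1.
(a,b)_2: α=3, β=5; u≡3, v≡3 (mod 8); ε(u)ε(v)=1·1, αω(v)=3·1, βω(u)=5·1; sum ≡ 1  ⇒  -1.
(a,b)_19: α=2, u≡9; β=2, v≡12 (mod 19); (9|19)=+1, (12|19)=-1; sign (−1)^0·+1^2·-1^2 = +1.
(a,b)_11: α=-2, u≡9; β=-2, v≡9 (mod 11); (9|11)=+1, (9|11)=+1; sign (−1)^0·+1^-2·+1^-2 = +1.
(a,b)_5: α=-4, u≡2; β=0, v≡4 (mod 5); (2|5)=-1, (4|5)=+1; sign (−1)^0·-1^0·+1^-4 = +1.
(a,b)_13: α=4, u≡7; β=4, v≡1 (mod 13); (7|13)=-1, (1|13)=+1; sign (−1)^0·-1^4·+1^4 = +1.
(a,b)_3: α=-3, u≡1; β=-5, v≡2 (mod 3); (1|3)=+1, (2|3)=-1; sign (−1)^1·+1^-5·-1^-3 = +1.
(a,b)_7: α=2, u≡4; β=1, v≡5 (mod 7); (4|7)=+1, (5|7)=-1; sign (−1)^0·+1^1·-1^2 = +1.
|Ram(102, -714)| = 2, even; anisotropic at {2, 17}.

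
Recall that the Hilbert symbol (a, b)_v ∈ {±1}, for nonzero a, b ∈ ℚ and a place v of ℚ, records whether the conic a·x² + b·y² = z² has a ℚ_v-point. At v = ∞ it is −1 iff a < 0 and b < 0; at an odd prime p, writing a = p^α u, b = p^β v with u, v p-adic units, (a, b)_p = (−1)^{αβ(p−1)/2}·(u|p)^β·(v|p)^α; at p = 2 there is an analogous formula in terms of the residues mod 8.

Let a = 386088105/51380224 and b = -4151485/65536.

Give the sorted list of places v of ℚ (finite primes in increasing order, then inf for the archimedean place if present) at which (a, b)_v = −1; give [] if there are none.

[3, 5]

Mod squares: a ≡ 7905, b ≡ -85. Check v ∈ {∞, 2, 3, 5, 7, 13, 17, 31}.
v=2: v_2(a)=-20, v_2(b)=-16; units ≡ 1, 3 (mod 8); ε·ε+αω+βω = 0·1+-20·1+-16·0 ≡ 0  ⇒  (a,b)_2 = +1.
v=17: a=17^3·(≡14), b=17^3·(≡5) mod 17; (14|17)=-1, (5|17)=-1; (−1)^{3·3·8}·(-1)^3·(-1)^3 = +1.
v=3: a=3^1·(≡1), b=3^0·(≡2) mod 3; (1|3)=+1, (2|3)=-1; (−1)^{1·0·1}·(+1)^0·(-1)^1 = -1.
v=7: a=7^-2·(≡1), b=7^0·(≡6) mod 7; (1|7)=+1, (6|7)=-1; (−1)^{-2·0·3}·(+1)^0·(-1)^-2 = +1.
v=31: a=31^1·(≡20), b=31^0·(≡2) mod 31; (20|31)=+1, (2|31)=+1; (−1)^{1·0·15}·(+1)^0·(+1)^1 = +1.
v=5: a=5^1·(≡4), b=5^1·(≡3) mod 5; (4|5)=+1, (3|5)=-1; (−1)^{1·1·2}·(+1)^1·(-1)^1 = -1.
v=∞: 7905 > 0 and -85 < 0  ⇒  (a,b)_∞ = +1.
v=13: a=13^2·(≡10), b=13^2·(≡6) mod 13; (10|13)=+1, (6|13)=-1; (−1)^{2·2·6}·(+1)^2·(-1)^2 = +1.
Ram(7905, -85) = {3, 5}; no ℚ_3-point on the conic.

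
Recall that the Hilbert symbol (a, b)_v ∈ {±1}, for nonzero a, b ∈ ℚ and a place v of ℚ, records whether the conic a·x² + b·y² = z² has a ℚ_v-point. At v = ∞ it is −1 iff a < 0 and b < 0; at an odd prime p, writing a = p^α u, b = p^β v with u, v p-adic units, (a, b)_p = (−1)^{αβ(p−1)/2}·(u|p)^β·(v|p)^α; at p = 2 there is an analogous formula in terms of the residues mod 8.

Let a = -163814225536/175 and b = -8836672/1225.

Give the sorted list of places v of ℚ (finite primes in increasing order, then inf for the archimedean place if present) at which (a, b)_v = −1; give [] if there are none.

(a, b) ≡ (-106018822, -817) mod (ℚ^×)²; places V = {2, 5, 7, 13, 19, 23, 31, 43, ∞}.
(a,b)_7: α=-1, u≡1; β=-2, v≡4 (mod 7); (1|7)=+1, (4|7)=+1; sign (−1)^0·+1^-2·+1^-1 = +1.
(a,b)_∞: sgn(-106018822)=−, sgn(-817)=−, so -1.
(a,b)_13: α=3, u≡10; β=2, v≡8 (mod 13); (10|13)=+1, (8|13)=-1; sign (−1)^0·+1^2·-1^3 = -1.
(a,b)_23: α=1, u≡8; β=0, v≡11 (mod 23); (8|23)=+1, (11|23)=-1; sign (−1)^0·+1^0·-1^1 = -1.
(a,b)_5: α=-2, u≡2; β=-2, v≡2 (mod 5); (2|5)=-1, (2|5)=-1; sign (−1)^0·-1^-2·-1^-2 = +1.
(a,b)_31: α=1, u≡4; β=0, v≡4 (mod 31); (4|31)=+1, (4|31)=+1; sign (−1)^0·+1^0·+1^1 = +1.
(a,b)_2: α=7, β=6; u≡5, v≡7 (mod 8); ε(u)ε(v)=0·1, αω(v)=7·0, βω(u)=6·1; sum ≡ 0  ⇒  +1.
(a,b)_43: α=1, u≡17; β=1, v≡14 (mod 43); (17|43)=+1, (14|43)=+1; sign (−1)^1·+1^1·+1^1 = -1.
(a,b)_19: α=1, u≡9; β=1, v≡12 (mod 19); (9|19)=+1, (12|19)=-1; sign (−1)^1·+1^1·-1^1 = +1.
Ram(-106018822, -817) = {13, 23, 43, ∞}; no ℚ_13-point on the conic.

[13, 23, 43, inf]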